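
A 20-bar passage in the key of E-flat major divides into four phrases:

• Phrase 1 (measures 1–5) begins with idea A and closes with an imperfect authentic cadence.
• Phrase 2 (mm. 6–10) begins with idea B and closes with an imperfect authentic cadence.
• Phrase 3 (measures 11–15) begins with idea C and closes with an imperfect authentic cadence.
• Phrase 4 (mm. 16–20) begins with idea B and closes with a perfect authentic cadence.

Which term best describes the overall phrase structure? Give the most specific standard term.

contrasting double period

Four phrases in two halves: the first half (mm. 1-10) ends with an imperfect authentic cadence, the second (mm. 11-20) with a perfect authentic cadence — a large antecedent–consequent pair, i.e. a double period.
Phrase 3 begins with different material from phrase 1, making it contrasting.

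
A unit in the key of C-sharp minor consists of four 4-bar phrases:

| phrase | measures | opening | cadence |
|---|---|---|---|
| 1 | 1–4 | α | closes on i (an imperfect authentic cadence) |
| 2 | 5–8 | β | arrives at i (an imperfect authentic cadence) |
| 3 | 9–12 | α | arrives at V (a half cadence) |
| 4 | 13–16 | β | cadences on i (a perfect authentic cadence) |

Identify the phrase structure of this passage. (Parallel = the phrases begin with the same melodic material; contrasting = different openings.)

parallel double period

Four phrases in two halves: the first half (mm. 1–8) ends with an imperfect authentic cadence, the second (mm. 9–16) with a perfect authentic cadence — a large antecedent–consequent pair, i.e. a double period.
Phrase 3 begins with the same material as phrase 1, making it parallel.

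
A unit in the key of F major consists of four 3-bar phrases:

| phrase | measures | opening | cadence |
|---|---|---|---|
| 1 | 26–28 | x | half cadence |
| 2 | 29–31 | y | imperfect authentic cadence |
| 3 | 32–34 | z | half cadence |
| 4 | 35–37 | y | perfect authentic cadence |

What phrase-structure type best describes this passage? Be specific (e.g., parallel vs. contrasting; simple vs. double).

Four phrases in two halves: the first half (mm. 26–31) ends with an imperfect authentic cadence, the second (bars 32–37) with a perfect authentic cadence — a large antecedent–consequent pair, i.e. a double period.
Phrase 3 begins with different material from phrase 1, making it contrasting.

contrasting double period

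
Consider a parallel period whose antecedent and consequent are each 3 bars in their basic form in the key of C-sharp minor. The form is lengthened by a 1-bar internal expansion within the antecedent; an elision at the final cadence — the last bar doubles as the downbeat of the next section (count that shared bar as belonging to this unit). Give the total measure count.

7 measures

Basic parallel period: 3 + 3 = 6 bars.
6 (basic form) + 1 (internal expansion) = 7.
The elision shares a bar with the next section but does not change this unit's count.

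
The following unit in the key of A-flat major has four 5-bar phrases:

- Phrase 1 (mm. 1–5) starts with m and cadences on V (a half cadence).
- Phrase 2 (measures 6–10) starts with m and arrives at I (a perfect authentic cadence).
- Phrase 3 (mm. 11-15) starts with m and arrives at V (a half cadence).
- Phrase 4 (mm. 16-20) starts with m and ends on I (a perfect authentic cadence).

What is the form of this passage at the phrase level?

repeated period

The cadence pattern HC–PAC–HC–PAC is weak–strong twice, and phrases 3–4 restate phrases 1–2: a period heard twice, not a double period (which would end weakly at phrase 2).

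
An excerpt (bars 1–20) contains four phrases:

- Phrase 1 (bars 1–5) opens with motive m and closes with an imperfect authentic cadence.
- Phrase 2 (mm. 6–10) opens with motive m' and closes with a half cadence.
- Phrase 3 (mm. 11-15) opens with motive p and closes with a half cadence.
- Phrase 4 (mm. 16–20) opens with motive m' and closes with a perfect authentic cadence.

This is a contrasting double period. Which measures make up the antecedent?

In a double period the first pair of phrases (ending half cadence) is the large antecedent and the second pair (ending perfect authentic cadence) is the large consequent; the antecedent is measures 1–10.

measures 1–10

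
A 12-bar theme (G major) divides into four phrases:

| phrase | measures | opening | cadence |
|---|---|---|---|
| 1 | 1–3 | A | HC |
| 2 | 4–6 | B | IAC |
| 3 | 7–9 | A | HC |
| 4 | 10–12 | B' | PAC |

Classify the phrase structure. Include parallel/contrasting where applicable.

parallel double period

Four phrases in two halves: the first half (mm. 1-6) ends with an imperfect authentic cadence, the second (bars 7-12) with a perfect authentic cadence — a large antecedent–consequent pair, i.e. a double period.
Phrase 3 begins with the same material as phrase 1, making it parallel.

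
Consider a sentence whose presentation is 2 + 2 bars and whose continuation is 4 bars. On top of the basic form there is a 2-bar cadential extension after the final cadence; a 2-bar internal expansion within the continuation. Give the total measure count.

Basic sentence: 2 + 2 + 4 = 8 bars.
8 (basic form) + 2 (cadential extension) + 2 (internal expansion) = 12.

12 measures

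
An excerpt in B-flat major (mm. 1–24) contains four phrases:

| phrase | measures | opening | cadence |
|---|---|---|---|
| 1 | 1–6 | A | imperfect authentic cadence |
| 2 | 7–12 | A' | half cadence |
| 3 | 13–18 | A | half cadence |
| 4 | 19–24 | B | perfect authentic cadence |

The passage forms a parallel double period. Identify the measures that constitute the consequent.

measures 13–24

In a double period the four phrases pair into a large antecedent (phrases 1–2, ending half cadence) and a large consequent (phrases 3–4, ending perfect authentic cadence). The consequent spans mm. 13–24.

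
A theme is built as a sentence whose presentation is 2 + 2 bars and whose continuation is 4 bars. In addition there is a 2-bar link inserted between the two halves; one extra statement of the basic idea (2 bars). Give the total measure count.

Basic sentence: 2 + 2 + 4 = 8 bars.
8 (basic form) + 2 (link) + 2 (extra statement) = 12.

12 measures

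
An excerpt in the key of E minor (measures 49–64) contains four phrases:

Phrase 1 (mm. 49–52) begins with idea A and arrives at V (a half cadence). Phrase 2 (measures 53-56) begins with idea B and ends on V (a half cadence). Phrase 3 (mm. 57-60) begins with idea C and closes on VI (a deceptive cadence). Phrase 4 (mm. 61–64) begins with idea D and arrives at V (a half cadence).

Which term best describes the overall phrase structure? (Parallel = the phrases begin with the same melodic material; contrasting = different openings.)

phrase group

Phrase 4 ends with a half cadence, no stronger than phrase 2's half cadence, so the four phrases do not form a double period; nor do phrases 3–4 duplicate 1–2, so it is not a repeated period. With no phrase reaching a conclusive cadence, the passage is a phrase group.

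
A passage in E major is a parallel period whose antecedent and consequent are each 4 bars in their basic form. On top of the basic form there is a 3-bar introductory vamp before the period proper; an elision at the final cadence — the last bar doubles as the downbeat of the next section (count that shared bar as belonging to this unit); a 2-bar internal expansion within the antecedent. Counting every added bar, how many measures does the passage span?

13 measures

Basic parallel period: 4 + 4 = 8 bars.
8 (basic form) + 3 (introduction) + 2 (internal expansion) = 13.
The elision shares a bar with the next section but does not change this unit's count.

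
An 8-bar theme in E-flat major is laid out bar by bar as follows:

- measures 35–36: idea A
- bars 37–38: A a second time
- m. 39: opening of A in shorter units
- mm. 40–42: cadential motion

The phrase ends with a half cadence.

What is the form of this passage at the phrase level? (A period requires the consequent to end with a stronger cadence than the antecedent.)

sentence

Basic idea (bars 35–36) + its repetition (mm. 37–38) form the presentation; fragmentation and cadence (bars 39–42) form the continuation — the 8-bar whole is a sentence.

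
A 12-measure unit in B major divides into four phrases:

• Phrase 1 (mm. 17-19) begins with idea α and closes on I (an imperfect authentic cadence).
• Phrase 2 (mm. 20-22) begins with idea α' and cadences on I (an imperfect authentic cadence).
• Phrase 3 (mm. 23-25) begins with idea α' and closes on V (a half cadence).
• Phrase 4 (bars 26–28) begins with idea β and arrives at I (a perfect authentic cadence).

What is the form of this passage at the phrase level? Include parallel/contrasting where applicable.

Four phrases in two halves: the first half (measures 17–22) ends with an imperfect authentic cadence, the second (mm. 23–28) with a perfect authentic cadence — a large antecedent–consequent pair, i.e. a double period.
Phrase 3 begins with the same material as phrase 1, making it parallel.

parallel double period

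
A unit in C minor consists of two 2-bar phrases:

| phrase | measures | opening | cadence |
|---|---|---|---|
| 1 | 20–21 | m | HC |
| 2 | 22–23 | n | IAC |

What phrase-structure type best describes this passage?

contrasting period

Phrase 1 ends with a half cadence (weaker) and phrase 2 with an imperfect authentic cadence (stronger): antecedent + consequent = a period.
The two phrases open with different material (m / n), so the period is contrasting.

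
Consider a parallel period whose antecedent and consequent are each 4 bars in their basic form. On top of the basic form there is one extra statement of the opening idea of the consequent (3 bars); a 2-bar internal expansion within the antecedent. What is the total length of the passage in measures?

Basic parallel period: 4 + 4 = 8 bars.
8 (basic form) + 3 (extra statement) + 2 (internal expansion) = 13.

13 measures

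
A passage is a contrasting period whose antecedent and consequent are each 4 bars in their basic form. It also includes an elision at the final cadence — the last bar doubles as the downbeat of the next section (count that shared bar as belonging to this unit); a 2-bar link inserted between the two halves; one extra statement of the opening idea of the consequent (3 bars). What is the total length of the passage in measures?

Basic contrasting period: 4 + 4 = 8 bars.
8 (basic form) + 2 (link) + 3 (extra statement) = 13.
The elision shares a bar with the next section but does not change this unit's count.

13 measures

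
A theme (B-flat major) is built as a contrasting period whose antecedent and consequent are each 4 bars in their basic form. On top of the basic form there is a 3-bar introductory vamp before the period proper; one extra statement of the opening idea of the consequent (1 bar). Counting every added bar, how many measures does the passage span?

12 measures

Basic contrasting period: 4 + 4 = 8 bars.
8 (basic form) + 3 (introduction) + 1 (extra statement) = 12.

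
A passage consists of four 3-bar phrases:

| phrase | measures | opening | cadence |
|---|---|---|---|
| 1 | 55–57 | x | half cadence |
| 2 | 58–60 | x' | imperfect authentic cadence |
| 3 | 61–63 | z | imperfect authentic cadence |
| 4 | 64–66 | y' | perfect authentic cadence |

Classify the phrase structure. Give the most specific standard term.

contrasting double period

Four phrases in two halves: the first half (mm. 55–60) ends with an imperfect authentic cadence, the second (mm. 61–66) with a perfect authentic cadence — a large antecedent–consequent pair, i.e. a double period.
Phrase 3 begins with different material from phrase 1, making it contrasting.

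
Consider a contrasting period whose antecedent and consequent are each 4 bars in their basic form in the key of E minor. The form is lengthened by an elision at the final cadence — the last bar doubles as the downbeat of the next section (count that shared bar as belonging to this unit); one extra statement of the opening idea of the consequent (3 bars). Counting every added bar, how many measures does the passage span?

11 measures

Basic contrasting period: 4 + 4 = 8 bars.
8 (basic form) + 3 (extra statement) = 11.
The elision shares a bar with the next section but does not change this unit's count.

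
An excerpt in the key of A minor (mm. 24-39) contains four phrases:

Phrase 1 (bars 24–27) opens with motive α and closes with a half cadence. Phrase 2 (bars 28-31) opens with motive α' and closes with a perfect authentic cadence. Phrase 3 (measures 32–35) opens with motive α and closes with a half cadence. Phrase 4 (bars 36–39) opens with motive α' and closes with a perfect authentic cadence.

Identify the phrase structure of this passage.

repeated period

The cadence pattern HC–PAC–HC–PAC is weak–strong twice, and phrases 3–4 restate phrases 1–2: a period heard twice, not a double period (which would end weakly at phrase 2).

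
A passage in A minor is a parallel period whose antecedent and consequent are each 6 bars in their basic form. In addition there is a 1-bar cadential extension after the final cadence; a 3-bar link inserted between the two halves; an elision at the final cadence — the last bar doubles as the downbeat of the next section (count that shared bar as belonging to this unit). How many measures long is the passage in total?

16 measures

Basic parallel period: 6 + 6 = 12 bars.
12 (basic form) + 1 (cadential extension) + 3 (link) = 16.
The elision shares a bar with the next section but does not change this unit's count.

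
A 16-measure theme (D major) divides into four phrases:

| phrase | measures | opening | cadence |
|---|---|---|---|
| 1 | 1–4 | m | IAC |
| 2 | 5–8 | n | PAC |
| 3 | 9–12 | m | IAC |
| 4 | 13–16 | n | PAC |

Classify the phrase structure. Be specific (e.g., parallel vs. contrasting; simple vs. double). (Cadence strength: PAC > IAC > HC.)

repeated period

The cadence pattern IAC–PAC–IAC–PAC is weak–strong twice, and phrases 3–4 restate phrases 1–2: a period heard twice, not a double period (which would end weakly at phrase 2).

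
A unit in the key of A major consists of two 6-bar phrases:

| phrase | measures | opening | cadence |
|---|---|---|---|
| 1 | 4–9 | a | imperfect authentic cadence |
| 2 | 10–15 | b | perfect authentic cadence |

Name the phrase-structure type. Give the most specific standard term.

contrasting period

Phrase 1 ends with an imperfect authentic cadence (weaker) and phrase 2 with a perfect authentic cadence (stronger): antecedent + consequent = a period.
The two phrases open with different material (a / b), so the period is contrasting.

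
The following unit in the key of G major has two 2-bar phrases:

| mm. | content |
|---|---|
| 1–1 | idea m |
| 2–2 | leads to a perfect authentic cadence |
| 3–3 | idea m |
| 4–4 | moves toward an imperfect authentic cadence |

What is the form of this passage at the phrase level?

phrase group

The second phrase closes with an imperfect authentic cadence, which is not stronger than the first phrase's perfect authentic cadence; without a weak→strong cadential pair there is no antecedent–consequent relationship, so this is a phrase group rather than a period.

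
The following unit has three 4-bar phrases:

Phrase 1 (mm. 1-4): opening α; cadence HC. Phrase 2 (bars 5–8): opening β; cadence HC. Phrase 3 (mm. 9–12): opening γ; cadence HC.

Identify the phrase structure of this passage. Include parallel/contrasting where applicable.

phrase group

The final phrase closes with a half cadence, which is not stronger than the preceding half cadence; the 3 phrases lack an overall antecedent–consequent design and so form a phrase group.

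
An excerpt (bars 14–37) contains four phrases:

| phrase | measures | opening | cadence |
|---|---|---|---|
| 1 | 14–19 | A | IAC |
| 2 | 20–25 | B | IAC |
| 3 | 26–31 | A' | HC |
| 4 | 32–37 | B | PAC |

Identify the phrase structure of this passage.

parallel double period

Four phrases in two halves: the first half (mm. 14–25) ends with an imperfect authentic cadence, the second (bars 26-37) with a perfect authentic cadence — a large antecedent–consequent pair, i.e. a double period.
Phrase 3 begins with the same material as phrase 1, making it parallel.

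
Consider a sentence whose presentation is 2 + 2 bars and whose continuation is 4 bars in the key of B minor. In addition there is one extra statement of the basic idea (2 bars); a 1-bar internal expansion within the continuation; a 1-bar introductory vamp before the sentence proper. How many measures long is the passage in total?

12 measures

Basic sentence: 2 + 2 + 4 = 8 bars.
8 (basic form) + 2 (extra statement) + 1 (internal expansion) + 1 (introduction) = 12.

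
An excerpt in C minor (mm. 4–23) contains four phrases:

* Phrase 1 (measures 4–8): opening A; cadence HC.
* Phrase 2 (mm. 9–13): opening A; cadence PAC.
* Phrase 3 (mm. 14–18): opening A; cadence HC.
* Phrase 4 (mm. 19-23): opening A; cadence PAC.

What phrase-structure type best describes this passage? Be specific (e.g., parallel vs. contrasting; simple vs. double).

repeated period

The cadence pattern HC–PAC–HC–PAC is weak–strong twice, and phrases 3–4 restate phrases 1–2: a period heard twice, not a double period (which would end weakly at phrase 2).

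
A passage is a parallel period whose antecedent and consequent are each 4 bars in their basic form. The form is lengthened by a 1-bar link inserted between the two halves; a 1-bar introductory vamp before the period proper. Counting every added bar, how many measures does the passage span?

10 measures

Basic parallel period: 4 + 4 = 8 bars.
8 (basic form) + 1 (link) + 1 (introduction) = 10.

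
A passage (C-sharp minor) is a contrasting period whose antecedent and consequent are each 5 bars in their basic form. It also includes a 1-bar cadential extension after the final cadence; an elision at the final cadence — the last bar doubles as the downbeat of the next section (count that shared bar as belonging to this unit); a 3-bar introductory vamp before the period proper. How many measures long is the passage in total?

14 measures

Basic contrasting period: 5 + 5 = 10 bars.
10 (basic form) + 1 (cadential extension) + 3 (introduction) = 14.
The elision shares a bar with the next section but does not change this unit's count.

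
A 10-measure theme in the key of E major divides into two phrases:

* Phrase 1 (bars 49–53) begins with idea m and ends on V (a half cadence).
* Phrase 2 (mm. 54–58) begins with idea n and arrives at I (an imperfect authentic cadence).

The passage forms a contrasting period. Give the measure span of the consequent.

The antecedent is the phrase ending with the weaker cadence (half cadence, phrase 1) and the consequent the one ending more conclusively (imperfect authentic cadence, phrase 2); the consequent is mm. 54-58.

measures 54–58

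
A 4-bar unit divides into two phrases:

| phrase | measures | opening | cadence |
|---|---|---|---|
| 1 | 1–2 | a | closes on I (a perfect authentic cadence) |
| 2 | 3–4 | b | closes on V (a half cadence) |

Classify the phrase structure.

phrase group

The second phrase closes with a half cadence, which is not stronger than the first phrase's perfect authentic cadence; without a weak→strong cadential pair there is no antecedent–consequent relationship, so this is a phrase group rather than a period.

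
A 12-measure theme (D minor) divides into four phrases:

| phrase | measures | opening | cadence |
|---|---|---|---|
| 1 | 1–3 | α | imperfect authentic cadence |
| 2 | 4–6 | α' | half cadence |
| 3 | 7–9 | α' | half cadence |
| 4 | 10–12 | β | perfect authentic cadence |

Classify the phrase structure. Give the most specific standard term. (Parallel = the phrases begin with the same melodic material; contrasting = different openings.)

Four phrases in two halves: the first half (measures 1–6) ends with a half cadence, the second (mm. 7–12) with a perfect authentic cadence — a large antecedent–consequent pair, i.e. a double period.
Phrase 3 begins with the same material as phrase 1, making it parallel.

parallel double period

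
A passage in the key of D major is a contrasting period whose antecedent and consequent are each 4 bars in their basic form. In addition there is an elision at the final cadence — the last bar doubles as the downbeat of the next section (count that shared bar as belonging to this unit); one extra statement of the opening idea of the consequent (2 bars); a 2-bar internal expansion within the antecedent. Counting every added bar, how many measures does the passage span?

Basic contrasting period: 4 + 4 = 8 bars.
8 (basic form) + 2 (extra statement) + 2 (internal expansion) = 12.
The elision shares a bar with the next section but does not change this unit's count.

12 measures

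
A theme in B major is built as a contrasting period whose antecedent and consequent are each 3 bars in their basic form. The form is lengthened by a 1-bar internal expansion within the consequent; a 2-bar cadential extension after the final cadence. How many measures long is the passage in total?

Basic contrasting period: 3 + 3 = 6 bars.
6 (basic form) + 1 (internal expansion) + 2 (cadential extension) = 9.

9 measures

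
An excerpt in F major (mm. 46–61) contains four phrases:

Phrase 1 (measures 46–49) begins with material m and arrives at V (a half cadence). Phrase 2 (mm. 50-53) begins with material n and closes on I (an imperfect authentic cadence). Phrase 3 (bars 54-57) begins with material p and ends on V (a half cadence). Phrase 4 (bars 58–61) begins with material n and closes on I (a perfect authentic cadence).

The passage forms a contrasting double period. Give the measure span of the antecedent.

In a double period the first pair of phrases (ending imperfect authentic cadence) is the large antecedent and the second pair (ending perfect authentic cadence) is the large consequent; the antecedent is measures 46–53.

measures 46–53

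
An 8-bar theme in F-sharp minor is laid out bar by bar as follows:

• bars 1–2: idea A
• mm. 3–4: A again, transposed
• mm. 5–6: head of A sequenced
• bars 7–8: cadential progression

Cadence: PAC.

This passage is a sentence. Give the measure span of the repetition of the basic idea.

measures 3–4

The presentation of a sentence is the basic idea (mm. 1–2) plus its repetition (bars 3-4); the repetition of the basic idea is therefore mm. 3-4.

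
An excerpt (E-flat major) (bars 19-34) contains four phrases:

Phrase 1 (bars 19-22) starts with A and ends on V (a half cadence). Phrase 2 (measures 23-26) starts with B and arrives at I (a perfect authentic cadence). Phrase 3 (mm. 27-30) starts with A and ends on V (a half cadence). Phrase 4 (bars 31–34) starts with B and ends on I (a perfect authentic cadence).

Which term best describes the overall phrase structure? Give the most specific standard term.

repeated period

The cadence pattern HC–PAC–HC–PAC is weak–strong twice, and phrases 3–4 restate phrases 1–2: a period heard twice, not a double period (which would end weakly at phrase 2).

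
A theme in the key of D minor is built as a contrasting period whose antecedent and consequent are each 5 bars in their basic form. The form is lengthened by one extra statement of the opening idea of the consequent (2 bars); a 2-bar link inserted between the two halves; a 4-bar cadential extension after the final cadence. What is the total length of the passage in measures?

18 measures

Basic contrasting period: 5 + 5 = 10 bars.
10 (basic form) + 2 (extra statement) + 2 (link) + 4 (cadential extension) = 18.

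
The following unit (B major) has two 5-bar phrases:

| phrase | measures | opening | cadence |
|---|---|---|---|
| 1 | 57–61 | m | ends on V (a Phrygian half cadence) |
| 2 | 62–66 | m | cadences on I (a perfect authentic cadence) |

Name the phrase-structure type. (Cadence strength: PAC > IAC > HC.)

parallel period

Phrase 1 ends with a Phrygian half cadence (weaker) and phrase 2 with a perfect authentic cadence (stronger): antecedent + consequent = a period.
The two phrases open with the same material (m / m), so the period is parallel.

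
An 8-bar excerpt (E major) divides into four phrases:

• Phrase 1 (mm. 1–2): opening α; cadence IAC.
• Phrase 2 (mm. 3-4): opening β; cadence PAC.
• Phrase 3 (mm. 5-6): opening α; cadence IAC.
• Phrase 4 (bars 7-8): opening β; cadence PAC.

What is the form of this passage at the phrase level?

repeated period

The cadence pattern IAC–PAC–IAC–PAC is weak–strong twice, and phrases 3–4 restate phrases 1–2: a period heard twice, not a double period (which would end weakly at phrase 2).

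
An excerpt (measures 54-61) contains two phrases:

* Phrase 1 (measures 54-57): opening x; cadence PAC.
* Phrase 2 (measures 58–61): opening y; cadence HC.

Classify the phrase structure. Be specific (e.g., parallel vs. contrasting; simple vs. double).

phrase group

The second phrase closes with a half cadence, which is not stronger than the first phrase's perfect authentic cadence; without a weak→strong cadential pair there is no antecedent–consequent relationship, so this is a phrase group rather than a period.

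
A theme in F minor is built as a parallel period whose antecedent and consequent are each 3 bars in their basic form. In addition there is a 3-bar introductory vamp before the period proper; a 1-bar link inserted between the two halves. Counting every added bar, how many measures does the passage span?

Basic parallel period: 3 + 3 = 6 bars.
6 (basic form) + 3 (introduction) + 1 (link) = 10.

10 measures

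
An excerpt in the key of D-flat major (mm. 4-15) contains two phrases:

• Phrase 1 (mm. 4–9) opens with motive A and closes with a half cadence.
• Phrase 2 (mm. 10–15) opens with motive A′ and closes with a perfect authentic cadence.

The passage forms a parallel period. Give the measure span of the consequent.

The phrase ending with the weaker cadence (half cadence) is the antecedent; the one ending more conclusively (perfect authentic cadence) is the consequent. The consequent is measures 10–15.

measures 10–15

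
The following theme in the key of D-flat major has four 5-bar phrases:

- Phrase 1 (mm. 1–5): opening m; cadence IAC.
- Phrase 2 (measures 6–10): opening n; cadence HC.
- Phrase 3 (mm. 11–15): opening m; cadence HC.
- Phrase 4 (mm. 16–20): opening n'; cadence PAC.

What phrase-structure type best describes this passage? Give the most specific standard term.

parallel double period

Four phrases in two halves: the first half (mm. 1–10) ends with a half cadence, the second (bars 11–20) with a perfect authentic cadence — a large antecedent–consequent pair, i.e. a double period.
Phrase 3 begins with the same material as phrase 1, making it parallel.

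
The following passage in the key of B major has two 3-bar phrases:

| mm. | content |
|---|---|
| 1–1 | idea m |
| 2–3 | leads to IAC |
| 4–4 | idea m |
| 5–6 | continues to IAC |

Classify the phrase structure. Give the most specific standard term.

repeated phrase

Both phrases have the same opening (m) and the same cadence (imperfect authentic cadence): the second is a restatement, not a consequent, so this is a repeated phrase rather than a period.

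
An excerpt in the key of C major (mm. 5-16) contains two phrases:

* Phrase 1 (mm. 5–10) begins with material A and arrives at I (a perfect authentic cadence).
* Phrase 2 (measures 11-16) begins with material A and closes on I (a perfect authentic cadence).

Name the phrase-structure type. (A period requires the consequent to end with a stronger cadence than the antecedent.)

Both phrases have the same opening (A) and the same cadence (perfect authentic cadence): the second is a restatement, not a consequent, so this is a repeated phrase rather than a period.

repeated phrase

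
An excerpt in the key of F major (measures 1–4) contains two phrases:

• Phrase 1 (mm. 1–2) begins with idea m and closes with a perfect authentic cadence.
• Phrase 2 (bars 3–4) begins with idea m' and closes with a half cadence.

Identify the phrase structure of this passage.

The second phrase closes with a half cadence, which is not stronger than the first phrase's perfect authentic cadence; without a weak→strong cadential pair there is no antecedent–consequent relationship, so this is a phrase group rather than a period.

phrase group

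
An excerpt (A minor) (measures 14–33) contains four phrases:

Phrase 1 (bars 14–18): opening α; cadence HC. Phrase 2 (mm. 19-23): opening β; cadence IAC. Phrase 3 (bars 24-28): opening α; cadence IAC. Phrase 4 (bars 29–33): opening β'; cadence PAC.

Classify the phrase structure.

parallel double period

Four phrases in two halves: the first half (measures 14-23) ends with an imperfect authentic cadence, the second (bars 24–33) with a perfect authentic cadence — a large antecedent–consequent pair, i.e. a double period.
Phrase 3 begins with the same material as phrase 1, making it parallel.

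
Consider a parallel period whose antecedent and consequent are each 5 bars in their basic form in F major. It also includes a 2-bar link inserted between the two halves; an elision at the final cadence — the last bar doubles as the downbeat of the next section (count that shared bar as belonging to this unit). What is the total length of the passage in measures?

Basic parallel period: 5 + 5 = 10 bars.
10 (basic form) + 2 (link) = 12.
The elision shares a bar with the next section but does not change this unit's count.

12 measures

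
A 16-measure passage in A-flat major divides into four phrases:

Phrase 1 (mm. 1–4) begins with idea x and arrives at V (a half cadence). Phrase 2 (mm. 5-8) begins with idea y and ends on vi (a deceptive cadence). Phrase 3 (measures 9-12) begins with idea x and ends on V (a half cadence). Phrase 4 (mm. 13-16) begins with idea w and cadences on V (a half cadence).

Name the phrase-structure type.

Phrase 4 ends with a half cadence, no stronger than phrase 2's deceptive cadence, so the four phrases do not form a double period; nor do phrases 3–4 duplicate 1–2, so it is not a repeated period. With no phrase reaching a conclusive cadence, the passage is a phrase group.

phrase group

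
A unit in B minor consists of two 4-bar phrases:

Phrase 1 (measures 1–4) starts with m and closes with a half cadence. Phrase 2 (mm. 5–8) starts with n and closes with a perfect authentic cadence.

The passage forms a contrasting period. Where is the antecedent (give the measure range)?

The antecedent is the phrase ending with the weaker cadence (half cadence, phrase 1) and the consequent the one ending more conclusively (perfect authentic cadence, phrase 2); the antecedent is mm. 1–4.

measures 1–4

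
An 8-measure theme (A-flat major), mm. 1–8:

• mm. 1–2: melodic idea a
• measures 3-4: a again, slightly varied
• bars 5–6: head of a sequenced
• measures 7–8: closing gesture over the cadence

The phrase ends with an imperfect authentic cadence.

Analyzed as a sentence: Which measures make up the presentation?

measures 1–4

The presentation of a sentence is the basic idea (mm. 1–2) plus its repetition (measures 3-4); the presentation is therefore bars 1–4.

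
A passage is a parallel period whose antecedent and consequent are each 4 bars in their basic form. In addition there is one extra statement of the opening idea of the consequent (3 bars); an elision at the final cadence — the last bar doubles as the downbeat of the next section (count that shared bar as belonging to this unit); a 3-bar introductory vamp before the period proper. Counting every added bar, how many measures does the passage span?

14 measures

Basic parallel period: 4 + 4 = 8 bars.
8 (basic form) + 3 (extra statement) + 3 (introduction) = 14.
The elision shares a bar with the next section but does not change this unit's count.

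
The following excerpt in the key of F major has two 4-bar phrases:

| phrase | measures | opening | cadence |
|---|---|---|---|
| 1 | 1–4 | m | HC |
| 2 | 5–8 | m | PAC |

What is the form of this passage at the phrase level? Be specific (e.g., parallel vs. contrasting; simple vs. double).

Phrase 1 ends with a half cadence (weaker) and phrase 2 with a perfect authentic cadence (stronger): antecedent + consequent = a period.
The two phrases open with the same material (m / m), so the period is parallel.

parallel period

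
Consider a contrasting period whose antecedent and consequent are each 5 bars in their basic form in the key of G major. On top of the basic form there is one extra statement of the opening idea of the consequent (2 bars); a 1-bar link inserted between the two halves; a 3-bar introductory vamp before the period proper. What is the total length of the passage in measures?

16 measures

Basic contrasting period: 5 + 5 = 10 bars.
10 (basic form) + 2 (extra statement) + 1 (link) + 3 (introduction) = 16.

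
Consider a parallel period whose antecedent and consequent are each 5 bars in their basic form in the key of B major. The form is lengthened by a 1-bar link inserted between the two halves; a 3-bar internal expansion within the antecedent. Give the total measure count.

Basic parallel period: 5 + 5 = 10 bars.
10 (basic form) + 1 (link) + 3 (internal expansion) = 14.

14 measures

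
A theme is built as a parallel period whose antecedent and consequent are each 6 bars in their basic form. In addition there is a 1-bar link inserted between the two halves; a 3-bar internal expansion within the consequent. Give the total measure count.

16 measures

Basic parallel period: 6 + 6 = 12 bars.
12 (basic form) + 1 (link) + 3 (internal expansion) = 16.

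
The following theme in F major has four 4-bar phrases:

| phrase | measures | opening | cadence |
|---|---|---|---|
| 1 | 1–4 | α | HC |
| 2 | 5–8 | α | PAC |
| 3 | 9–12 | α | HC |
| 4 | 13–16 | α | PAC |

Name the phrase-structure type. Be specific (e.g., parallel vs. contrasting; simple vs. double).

repeated period

The cadence pattern HC–PAC–HC–PAC is weak–strong twice, and phrases 3–4 restate phrases 1–2: a period heard twice, not a double period (which would end weakly at phrase 2).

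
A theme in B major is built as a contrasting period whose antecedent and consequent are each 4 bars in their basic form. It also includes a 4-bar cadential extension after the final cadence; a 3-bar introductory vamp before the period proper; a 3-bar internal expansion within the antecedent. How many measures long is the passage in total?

18 measures

Basic contrasting period: 4 + 4 = 8 bars.
8 (basic form) + 4 (cadential extension) + 3 (introduction) + 3 (internal expansion) = 18.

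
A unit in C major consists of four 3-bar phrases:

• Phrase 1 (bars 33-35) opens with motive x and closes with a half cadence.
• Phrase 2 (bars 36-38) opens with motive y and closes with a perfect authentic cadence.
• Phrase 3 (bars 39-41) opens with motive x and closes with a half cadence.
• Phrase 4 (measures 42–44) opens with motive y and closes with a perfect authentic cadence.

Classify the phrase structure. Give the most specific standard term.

The cadence pattern HC–PAC–HC–PAC is weak–strong twice, and phrases 3–4 restate phrases 1–2: a period heard twice, not a double period (which would end weakly at phrase 2).

repeated period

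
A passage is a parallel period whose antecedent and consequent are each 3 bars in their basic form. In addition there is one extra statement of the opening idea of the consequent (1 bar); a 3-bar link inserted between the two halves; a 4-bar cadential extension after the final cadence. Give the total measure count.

Basic parallel period: 3 + 3 = 6 bars.
6 (basic form) + 1 (extra statement) + 3 (link) + 4 (cadential extension) = 14.

14 measures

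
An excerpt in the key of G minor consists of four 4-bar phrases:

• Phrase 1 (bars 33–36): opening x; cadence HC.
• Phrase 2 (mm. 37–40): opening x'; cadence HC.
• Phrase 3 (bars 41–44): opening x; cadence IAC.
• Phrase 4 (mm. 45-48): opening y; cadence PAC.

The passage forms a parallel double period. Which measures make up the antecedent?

measures 33–40

In a double period the first pair of phrases (ending half cadence) is the large antecedent and the second pair (ending perfect authentic cadence) is the large consequent; the antecedent is measures 33–40.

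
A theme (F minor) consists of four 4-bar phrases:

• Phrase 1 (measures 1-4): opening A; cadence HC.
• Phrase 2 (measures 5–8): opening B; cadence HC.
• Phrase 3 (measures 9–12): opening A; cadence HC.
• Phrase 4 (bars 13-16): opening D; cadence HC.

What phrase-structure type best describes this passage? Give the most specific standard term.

phrase group

Phrase 4 ends with a half cadence, no stronger than phrase 2's half cadence, so the four phrases do not form a double period; nor do phrases 3–4 duplicate 1–2, so it is not a repeated period. With no phrase reaching a conclusive cadence, the passage is a phrase group.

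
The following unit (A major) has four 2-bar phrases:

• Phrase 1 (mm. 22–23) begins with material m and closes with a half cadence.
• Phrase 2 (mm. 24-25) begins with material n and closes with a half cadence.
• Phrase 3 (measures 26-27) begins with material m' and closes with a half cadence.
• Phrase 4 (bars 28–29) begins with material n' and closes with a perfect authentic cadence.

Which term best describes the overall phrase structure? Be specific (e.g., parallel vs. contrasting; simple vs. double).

parallel double period

Four phrases in two halves: the first half (bars 22–25) ends with a half cadence, the second (bars 26–29) with a perfect authentic cadence — a large antecedent–consequent pair, i.e. a double period.
Phrase 3 begins with the same material as phrase 1, making it parallel.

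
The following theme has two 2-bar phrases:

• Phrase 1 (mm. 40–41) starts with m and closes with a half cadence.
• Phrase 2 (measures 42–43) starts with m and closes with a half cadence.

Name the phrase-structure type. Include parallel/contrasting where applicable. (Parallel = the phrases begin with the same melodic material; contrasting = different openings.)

repeated phrase

Both phrases have the same opening (m) and the same cadence (half cadence): the second is a restatement, not a consequent, so this is a repeated phrase rather than a period.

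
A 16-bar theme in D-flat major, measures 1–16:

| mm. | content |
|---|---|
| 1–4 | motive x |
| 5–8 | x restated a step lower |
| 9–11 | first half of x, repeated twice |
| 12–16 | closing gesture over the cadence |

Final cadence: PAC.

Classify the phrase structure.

sentence

Basic idea (bars 1–4) + its repetition (measures 5–8) form the presentation; fragmentation and cadence (bars 9–16) form the continuation — the 16-bar whole is a sentence.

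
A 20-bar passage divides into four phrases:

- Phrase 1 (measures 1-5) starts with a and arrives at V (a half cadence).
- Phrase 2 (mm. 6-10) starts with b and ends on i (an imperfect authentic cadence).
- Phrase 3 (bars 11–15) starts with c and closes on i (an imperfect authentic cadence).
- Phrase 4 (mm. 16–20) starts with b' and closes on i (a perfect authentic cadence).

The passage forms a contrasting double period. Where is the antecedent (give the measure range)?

measures 1–10

In a double period the four phrases pair into a large antecedent (phrases 1–2, ending imperfect authentic cadence) and a large consequent (phrases 3–4, ending perfect authentic cadence). The antecedent spans measures 1–10.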